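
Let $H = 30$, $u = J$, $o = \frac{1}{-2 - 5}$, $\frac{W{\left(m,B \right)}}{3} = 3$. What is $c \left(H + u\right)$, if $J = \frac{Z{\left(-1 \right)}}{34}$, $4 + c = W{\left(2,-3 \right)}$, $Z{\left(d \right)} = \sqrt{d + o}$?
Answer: $150 + \frac{5 i \sqrt{14}}{119} \approx 150.0 + 0.15721 i$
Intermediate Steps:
$W{\left(m,B \right)} = 9$ ($W{\left(m,B \right)} = 3 \cdot 3 = 9$)
$o = - \frac{1}{7}$ ($o = \frac{1}{-7} = - \frac{1}{7} \approx -0.14286$)
$Z{\left(d \right)} = \sqrt{- \frac{1}{7} + d}$ ($Z{\left(d \right)} = \sqrt{d - \frac{1}{7}} = \sqrt{- \frac{1}{7} + d}$)
$c = 5$ ($c = -4 + 9 = 5$)
$J = \frac{i \sqrt{14}}{119}$ ($J = \frac{\frac{1}{7} \sqrt{-7 + 49 \left(-1\right)}}{34} = \frac{\sqrt{-7 - 49}}{7} \cdot \frac{1}{34} = \frac{\sqrt{-56}}{7} \cdot \frac{1}{34} = \frac{2 i \sqrt{14}}{7} \cdot \frac{1}{34} = \frac{i \sqrt{14}}{119} \approx 0.031443 i$)
$u = \frac{i \sqrt{14}}{119} \approx 0.031443 i$
$c \left(H + u\right) = 5 \left(30 + \frac{i \sqrt{14}}{119}\right) = 150 + \frac{5 i \sqrt{14}}{119}$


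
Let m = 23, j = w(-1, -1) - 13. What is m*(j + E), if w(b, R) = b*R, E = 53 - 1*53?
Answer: -276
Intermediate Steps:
E = 0 (E = 53 - 53 = 0)
w(b, R) = R*b
j = -12 (j = -1*(-1) - 13 = 1 - 13 = -12)
m*(j + E) = 23*(-12 + 0) = 23*(-12) = -276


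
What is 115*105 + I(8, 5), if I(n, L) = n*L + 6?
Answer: 12121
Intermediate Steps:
I(n, L) = 6 + L*n (I(n, L) = L*n + 6 = 6 + L*n)
115*105 + I(8, 5) = 115*105 + (6 + 5*8) = 12075 + (6 + 40) = 12075 + 46 = 12121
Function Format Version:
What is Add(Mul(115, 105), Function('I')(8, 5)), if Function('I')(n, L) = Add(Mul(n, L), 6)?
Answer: 12121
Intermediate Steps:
Function('I')(n, L) = Add(6, Mul(L, n)) (Function('I')(n, L) = Add(Mul(L, n), 6) = Add(6, Mul(L, n)))
Add(Mul(115, 105), Function('I')(8, 5)) = Add(Mul(115, 105), Add(6, Mul(5, 8))) = Add(12075, Add(6, 40)) = Add(12075, 46) = 12121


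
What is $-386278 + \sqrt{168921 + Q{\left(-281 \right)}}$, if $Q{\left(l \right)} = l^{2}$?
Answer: $-386278 + \sqrt{247882} \approx -3.8578 \cdot 10^{5}$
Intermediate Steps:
$-386278 + \sqrt{168921 + Q{\left(-281 \right)}} = -386278 + \sqrt{168921 + \left(-281\right)^{2}} = -386278 + \sqrt{168921 + 78961} = -386278 + \sqrt{247882}$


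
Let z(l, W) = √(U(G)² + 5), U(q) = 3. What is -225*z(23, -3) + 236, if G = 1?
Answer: 236 - 225*√14 ≈ -605.87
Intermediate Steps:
z(l, W) = √14 (z(l, W) = √(3² + 5) = √(9 + 5) = √14)
-225*z(23, -3) + 236 = -225*√14 + 236 = 236 - 225*√14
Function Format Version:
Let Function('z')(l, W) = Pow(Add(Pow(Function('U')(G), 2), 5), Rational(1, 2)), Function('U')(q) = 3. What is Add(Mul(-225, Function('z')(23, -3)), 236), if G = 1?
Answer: Add(236, Mul(-225, Pow(14, Rational(1, 2)))) ≈ -605.87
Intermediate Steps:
Function('z')(l, W) = Pow(14, Rational(1, 2)) (Function('z')(l, W) = Pow(Add(Pow(3, 2), 5), Rational(1, 2)) = Pow(Add(9, 5), Rational(1, 2)) = Pow(14, Rational(1, 2)))
Add(Mul(-225, Function('z')(23, -3)), 236) = Add(Mul(-225, Pow(14, Rational(1, 2))), 236) = Add(236, Mul(-225, Pow(14, Rational(1, 2))))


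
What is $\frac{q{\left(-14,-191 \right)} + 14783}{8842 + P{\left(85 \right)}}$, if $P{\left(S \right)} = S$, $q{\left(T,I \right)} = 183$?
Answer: $\frac{14966}{8927} \approx 1.6765$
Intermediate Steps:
$\frac{q{\left(-14,-191 \right)} + 14783}{8842 + P{\left(85 \right)}} = \frac{183 + 14783}{8842 + 85} = \frac{14966}{8927}$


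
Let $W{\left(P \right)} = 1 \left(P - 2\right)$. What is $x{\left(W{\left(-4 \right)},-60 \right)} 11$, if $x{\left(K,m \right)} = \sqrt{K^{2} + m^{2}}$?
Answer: $66 \sqrt{101} \approx 663.29$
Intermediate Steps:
$W{\left(P \right)} = -2 + P$ ($W{\left(P \right)} = 1 \left(-2 + P\right) = -2 + P$)
$x{\left(W{\left(-4 \right)},-60 \right)} 11 = \sqrt{\left(-2 - 4\right)^{2} + \left(-60\right)^{2}} \cdot 11 = \sqrt{\left(-6\right)^{2} + 3600} \cdot 11 = \sqrt{36 + 3600} \cdot 11 = \sqrt{3636} \cdot 11 = 6 \sqrt{101} \cdot 11 = 66 \sqrt{101}$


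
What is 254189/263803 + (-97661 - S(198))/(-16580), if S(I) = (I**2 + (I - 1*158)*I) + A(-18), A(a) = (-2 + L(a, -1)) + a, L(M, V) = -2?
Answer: 42403367309/4373853740 ≈ 9.6947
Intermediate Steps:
A(a) = -4 + a (A(a) = (-2 - 2) + a = -4 + a)
S(I) = -22 + I**2 + I*(-158 + I) (S(I) = (I**2 + (I - 1*158)*I) + (-4 - 18) = (I**2 + (I - 158)*I) - 22 = (I**2 + (-158 + I)*I) - 22 = (I**2 + I*(-158 + I)) - 22 = -22 + I**2 + I*(-158 + I))
254189/263803 + (-97661 - S(198))/(-16580) = 254189/263803 + (-97661 - (-22 - 158*198 + 2*198**2))/(-16580) = 254189*(1/263803) + (-97661 - (-22 - 31284 + 2*39204))*(-1/16580) = 254189/263803 + (-97661 - (-22 - 31284 + 78408))*(-1/16580) = 254189/263803 + (-97661 - 1*47102)*(-1/16580) = 254189/263803 + (-97661 - 47102)*(-1/16580) = 254189/263803 - 144763*(-1/16580) = 254189/263803 + 144763/16580 = 42403367309/4373853740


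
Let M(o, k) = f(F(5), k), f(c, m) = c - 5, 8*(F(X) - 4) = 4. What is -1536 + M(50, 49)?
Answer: -3073/2 ≈ -1536.5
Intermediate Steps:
F(X) = 9/2 (F(X) = 4 + (⅛)*4 = 4 + ½ = 9/2)
f(c, m) = -5 + c
M(o, k) = -½ (M(o, k) = -5 + 9/2 = -½)
-1536 + M(50, 49) = -1536 - ½ = -3073/2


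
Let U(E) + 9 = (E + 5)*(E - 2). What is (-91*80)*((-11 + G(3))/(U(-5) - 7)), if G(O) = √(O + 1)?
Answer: -4095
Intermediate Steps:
G(O) = √(1 + O)
U(E) = -9 + (-2 + E)*(5 + E) (U(E) = -9 + (E + 5)*(E - 2) = -9 + (5 + E)*(-2 + E) = -9 + (-2 + E)*(5 + E))
(-91*80)*((-11 + G(3))/(U(-5) - 7)) = (-91*80)*((-11 + √(1 + 3))/((-19 + (-5)² + 3*(-5)) - 7)) = -7280*(-11 + √4)/((-19 + 25 - 15) - 7) = -7280*(-11 + 2)/(-9 - 7) = -(-65520)/(-16) = -(-65520)*(-1)/16 = -7280*9/16 = -4095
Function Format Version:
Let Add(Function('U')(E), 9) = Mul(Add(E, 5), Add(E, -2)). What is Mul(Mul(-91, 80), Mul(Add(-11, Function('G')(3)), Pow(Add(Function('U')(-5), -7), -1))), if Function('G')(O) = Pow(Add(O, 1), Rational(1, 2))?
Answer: -4095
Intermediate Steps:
Function('G')(O) = Pow(Add(1, O), Rational(1, 2))
Function('U')(E) = Add(-9, Mul(Add(-2, E), Add(5, E))) (Function('U')(E) = Add(-9, Mul(Add(E, 5), Add(E, -2))) = Add(-9, Mul(Add(5, E), Add(-2, E))) = Add(-9, Mul(Add(-2, E), Add(5, E))))
Mul(Mul(-91, 80), Mul(Add(-11, Function('G')(3)), Pow(Add(Function('U')(-5), -7), -1))) = Mul(Mul(-91, 80), Mul(Add(-11, Pow(Add(1, 3), Rational(1, 2))), Pow(Add(Add(-19, Pow(-5, 2), Mul(3, -5)), -7), -1))) = Mul(-7280, Mul(Add(-11, Pow(4, Rational(1, 2))), Pow(Add(Add(-19, 25, -15), -7), -1))) = Mul(-7280, Mul(Add(-11, 2), Pow(Add(-9, -7), -1))) = Mul(-7280, Mul(-9, Pow(-16, -1))) = Mul(-7280, Mul(-9, Rational(-1, 16))) = Mul(-7280, Rational(9, 16)) = -4095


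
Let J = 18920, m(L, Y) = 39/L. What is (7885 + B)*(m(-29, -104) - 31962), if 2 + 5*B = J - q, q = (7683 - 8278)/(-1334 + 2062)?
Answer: -193945809321/520 ≈ -3.7297e+8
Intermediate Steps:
q = -85/104 (q = -595/728 = -595*1/728 = -85/104 ≈ -0.81731)
B = 1967557/520 (B = -⅖ + (18920 - 1*(-85/104))/5 = -⅖ + (18920 + 85/104)/5 = -⅖ + (⅕)*(1967765/104) = -⅖ + 393553/104 = 1967557/520 ≈ 3783.8)
(7885 + B)*(m(-29, -104) - 31962) = (7885 + 1967557/520)*(39/(-29) - 31962) = 6067757*(39*(-1/29) - 31962)/520 = 6067757*(-39/29 - 31962)/520 = (6067757/520)*(-926937/29) = -193945809321/520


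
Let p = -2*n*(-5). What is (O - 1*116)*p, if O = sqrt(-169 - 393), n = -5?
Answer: 5800 - 50*I*sqrt(562) ≈ 5800.0 - 1185.3*I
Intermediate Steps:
O = I*sqrt(562) (O = sqrt(-562) = I*sqrt(562) ≈ 23.707*I)
p = -50 (p = -2*(-5)*(-5) = 10*(-5) = -50)
(O - 1*116)*p = (I*sqrt(562) - 1*116)*(-50) = (I*sqrt(562) - 116)*(-50) = (-116 + I*sqrt(562))*(-50) = 5800 - 50*I*sqrt(562)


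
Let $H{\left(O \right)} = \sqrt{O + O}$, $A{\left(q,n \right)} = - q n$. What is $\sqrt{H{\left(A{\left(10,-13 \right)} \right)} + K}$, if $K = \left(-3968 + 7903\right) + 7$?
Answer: $\sqrt{3942 + 2 \sqrt{65}} \approx 62.914$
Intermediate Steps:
$A{\left(q,n \right)} = - n q$
$H{\left(O \right)} = \sqrt{2} \sqrt{O}$ ($H{\left(O \right)} = \sqrt{2 O} = \sqrt{2} \sqrt{O}$)
$K = 3942$ ($K = 3935 + 7 = 3942$)
$\sqrt{H{\left(A{\left(10,-13 \right)} \right)} + K} = \sqrt{\sqrt{2} \sqrt{\left(-1\right) \left(-13\right) 10} + 3942} = \sqrt{\sqrt{2} \sqrt{130} + 3942} = \sqrt{2 \sqrt{65} + 3942} = \sqrt{3942 + 2 \sqrt{65}}$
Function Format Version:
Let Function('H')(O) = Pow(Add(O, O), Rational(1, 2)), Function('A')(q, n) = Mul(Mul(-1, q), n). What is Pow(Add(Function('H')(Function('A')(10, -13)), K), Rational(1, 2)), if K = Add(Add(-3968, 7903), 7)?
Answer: Pow(Add(3942, Mul(2, Pow(65, Rational(1, 2)))), Rational(1, 2)) ≈ 62.914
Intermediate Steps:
Function('A')(q, n) = Mul(-1, n, q)
Function('H')(O) = Mul(Pow(2, Rational(1, 2)), Pow(O, Rational(1, 2))) (Function('H')(O) = Pow(Mul(2, O), Rational(1, 2)) = Mul(Pow(2, Rational(1, 2)), Pow(O, Rational(1, 2))))
K = 3942 (K = Add(3935, 7) = 3942)
Pow(Add(Function('H')(Function('A')(10, -13)), K), Rational(1, 2)) = Pow(Add(Mul(Pow(2, Rational(1, 2)), Pow(Mul(-1, -13, 10), Rational(1, 2))), 3942), Rational(1, 2)) = Pow(Add(Mul(Pow(2, Rational(1, 2)), Pow(130, Rational(1, 2))), 3942), Rational(1, 2)) = Pow(Add(Mul(2, Pow(65, Rational(1, 2))), 3942), Rational(1, 2)) = Pow(Add(3942, Mul(2, Pow(65, Rational(1, 2)))), Rational(1, 2))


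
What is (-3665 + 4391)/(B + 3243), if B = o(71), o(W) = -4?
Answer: 726/3239 ≈ 0.22414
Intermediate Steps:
B = -4
(-3665 + 4391)/(B + 3243) = (-3665 + 4391)/(-4 + 3243) = 726/3239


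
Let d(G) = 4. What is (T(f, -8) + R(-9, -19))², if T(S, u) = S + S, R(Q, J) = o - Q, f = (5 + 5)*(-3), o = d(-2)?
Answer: 2209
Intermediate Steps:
o = 4
f = -30 (f = 10*(-3) = -30)
R(Q, J) = 4 - Q
T(S, u) = 2*S
(T(f, -8) + R(-9, -19))² = (2*(-30) + (4 - 1*(-9)))² = (-60 + (4 + 9))² = (-60 + 13)² = (-47)² = 2209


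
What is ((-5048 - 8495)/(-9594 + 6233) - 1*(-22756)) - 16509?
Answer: 21009710/3361 ≈ 6251.0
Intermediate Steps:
((-5048 - 8495)/(-9594 + 6233) - 1*(-22756)) - 16509 = (-13543/(-3361) + 22756) - 16509 = (-13543*(-1/3361) + 22756) - 16509 = (13543/3361 + 22756) - 16509 = 76496459/3361 - 16509 = 21009710/3361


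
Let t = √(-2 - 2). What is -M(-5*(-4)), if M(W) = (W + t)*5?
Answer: -100 - 10*I ≈ -100.0 - 10.0*I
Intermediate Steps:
t = 2*I (t = √(-4) = 2*I ≈ 2.0*I)
M(W) = 5*W + 10*I (M(W) = (W + 2*I)*5 = 5*W + 10*I)
-M(-5*(-4)) = -(5*(-5*(-4)) + 10*I) = -(5*20 + 10*I) = -(100 + 10*I) = -100 - 10*I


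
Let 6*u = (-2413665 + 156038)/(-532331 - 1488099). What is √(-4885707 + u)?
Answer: I*√179497137925242639285/6061290 ≈ 2210.4*I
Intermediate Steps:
u = 2257627/12122580 (u = ((-2413665 + 156038)/(-532331 - 1488099))/6 = (-2257627/(-2020430))/6 = (-2257627*(-1/2020430))/6 = (⅙)*(2257627/2020430) = 2257627/12122580 ≈ 0.18623)
√(-4885707 + u) = √(-4885707 + 2257627/12122580) = √(-59227371706433/12122580) = I*√179497137925242639285/6061290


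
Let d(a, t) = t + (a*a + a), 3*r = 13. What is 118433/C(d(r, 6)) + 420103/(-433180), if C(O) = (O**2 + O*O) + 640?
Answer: 1019018530489/20481616760 ≈ 49.753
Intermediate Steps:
r = 13/3 (r = (1/3)*13 = 13/3 ≈ 4.3333)
d(a, t) = a + t + a**2 (d(a, t) = t + (a**2 + a) = t + (a + a**2) = a + t + a**2)
C(O) = 640 + 2*O**2 (C(O) = (O**2 + O**2) + 640 = 2*O**2 + 640 = 640 + 2*O**2)
118433/C(d(r, 6)) + 420103/(-433180) = 118433/(640 + 2*(13/3 + 6 + (13/3)**2)**2) + 420103/(-433180) = 118433/(640 + 2*(13/3 + 6 + 169/9)**2) + 420103*(-1/433180) = 118433/(640 + 2*(262/9)**2) - 420103/433180 = 118433/(640 + 2*(68644/81)) - 420103/433180 = 118433/(640 + 137288/81) - 420103/433180 = 118433/(189128/81) - 420103/433180 = 118433*(81/189128) - 420103/433180 = 9593073/189128 - 420103/433180 = 1019018530489/20481616760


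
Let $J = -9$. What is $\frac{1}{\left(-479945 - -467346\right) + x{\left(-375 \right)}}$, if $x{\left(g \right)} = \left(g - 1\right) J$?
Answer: $- \frac{1}{9215} \approx -0.00010852$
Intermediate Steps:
$x{\left(g \right)} = 9 - 9 g$ ($x{\left(g \right)} = \left(g - 1\right) \left(-9\right) = \left(-1 + g\right) \left(-9\right) = 9 - 9 g$)
$\frac{1}{\left(-479945 - -467346\right) + x{\left(-375 \right)}} = \frac{1}{\left(-479945 - -467346\right) + \left(9 - -3375\right)} = \frac{1}{\left(-479945 + 467346\right) + \left(9 + 3375\right)} = \frac{1}{-12599 + 3384} = \frac{1}{-9215} = - \frac{1}{9215}$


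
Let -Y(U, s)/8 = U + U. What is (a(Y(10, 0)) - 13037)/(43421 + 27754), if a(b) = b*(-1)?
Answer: -12877/71175 ≈ -0.18092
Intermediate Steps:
Y(U, s) = -16*U (Y(U, s) = -8*(U + U) = -16*U)
a(b) = -b
(a(Y(10, 0)) - 13037)/(43421 + 27754) = (-(-16)*10 - 13037)/(43421 + 27754) = (-1*(-160) - 13037)/71175 = (160 - 13037)*(1/71175) = -12877*1/71175 = -12877/71175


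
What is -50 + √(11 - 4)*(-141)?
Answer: -50 - 141*√7 ≈ -423.05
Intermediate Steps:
-50 + √(11 - 4)*(-141) = -50 + √7*(-141) = -50 - 141*√7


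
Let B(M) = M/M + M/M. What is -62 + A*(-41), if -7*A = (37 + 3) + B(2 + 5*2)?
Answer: 184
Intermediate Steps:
B(M) = 2 (B(M) = 1 + 1 = 2)
A = -6 (A = -((37 + 3) + 2)/7 = -(40 + 2)/7 = -1/7*42 = -6)
-62 + A*(-41) = -62 - 6*(-41) = -62 + 246 = 184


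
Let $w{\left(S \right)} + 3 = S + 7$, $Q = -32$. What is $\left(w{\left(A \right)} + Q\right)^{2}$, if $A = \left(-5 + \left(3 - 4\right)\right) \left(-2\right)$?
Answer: $256$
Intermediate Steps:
$A = 12$ ($A = \left(-5 + \left(3 - 4\right)\right) \left(-2\right) = \left(-5 - 1\right) \left(-2\right) = \left(-6\right) \left(-2\right) = 12$)
$w{\left(S \right)} = 4 + S$ ($w{\left(S \right)} = -3 + \left(S + 7\right) = -3 + \left(7 + S\right) = 4 + S$)
$\left(w{\left(A \right)} + Q\right)^{2} = \left(\left(4 + 12\right) - 32\right)^{2} = \left(16 - 32\right)^{2} = \left(-16\right)^{2} = 256$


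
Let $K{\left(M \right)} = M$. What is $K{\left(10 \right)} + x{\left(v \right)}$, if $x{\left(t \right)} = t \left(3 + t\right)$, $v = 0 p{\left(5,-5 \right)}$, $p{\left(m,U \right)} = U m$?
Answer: $10$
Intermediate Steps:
$v = 0$ ($v = 0 \left(\left(-5\right) 5\right) = 0 \left(-25\right) = 0$)
$K{\left(10 \right)} + x{\left(v \right)} = 10 + 0 \left(3 + 0\right) = 10 + 0 \cdot 3 = 10 + 0 = 10$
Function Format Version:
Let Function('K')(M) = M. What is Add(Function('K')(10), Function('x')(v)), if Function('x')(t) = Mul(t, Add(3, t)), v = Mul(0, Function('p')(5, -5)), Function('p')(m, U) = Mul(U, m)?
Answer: 10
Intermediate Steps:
v = 0 (v = Mul(0, Mul(-5, 5)) = Mul(0, -25) = 0)
Add(Function('K')(10), Function('x')(v)) = Add(10, Mul(0, Add(3, 0))) = Add(10, Mul(0, 3)) = Add(10, 0) = 10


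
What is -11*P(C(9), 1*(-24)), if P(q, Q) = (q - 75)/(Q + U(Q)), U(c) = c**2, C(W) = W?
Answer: 121/92 ≈ 1.3152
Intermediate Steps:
P(q, Q) = (-75 + q)/(Q + Q**2) (P(q, Q) = (q - 75)/(Q + Q**2) = (-75 + q)/(Q + Q**2))
-11*P(C(9), 1*(-24)) = -11*(-75 + 9)/((1*(-24))*(1 + 1*(-24))) = -11*(-66)/((-24)*(1 - 24)) = -(-11)*(-66)/(24*(-23)) = -(-11)*(-1)*(-66)/(24*23) = -11*(-11/92) = 121/92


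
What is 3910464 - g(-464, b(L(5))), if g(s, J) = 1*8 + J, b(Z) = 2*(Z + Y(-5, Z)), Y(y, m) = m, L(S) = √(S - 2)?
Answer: 3910456 - 4*√3 ≈ 3.9104e+6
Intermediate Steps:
L(S) = √(-2 + S)
b(Z) = 4*Z (b(Z) = 2*(Z + Z) = 2*(2*Z) = 4*Z)
g(s, J) = 8 + J
3910464 - g(-464, b(L(5))) = 3910464 - (8 + 4*√(-2 + 5)) = 3910464 - (8 + 4*√3) = 3910464 + (-8 - 4*√3) = 3910456 - 4*√3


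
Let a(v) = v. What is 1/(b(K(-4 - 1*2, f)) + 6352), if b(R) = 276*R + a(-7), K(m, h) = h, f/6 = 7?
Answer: 1/17937 ≈ 5.5751e-5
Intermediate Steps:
f = 42 (f = 6*7 = 42)
b(R) = -7 + 276*R (b(R) = 276*R - 7 = -7 + 276*R)
1/(b(K(-4 - 1*2, f)) + 6352) = 1/((-7 + 276*42) + 6352) = 1/((-7 + 11592) + 6352) = 1/(11585 + 6352) = 1/17937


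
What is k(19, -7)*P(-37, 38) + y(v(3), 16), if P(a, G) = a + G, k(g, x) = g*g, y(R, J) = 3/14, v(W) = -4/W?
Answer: 5057/14 ≈ 361.21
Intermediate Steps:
y(R, J) = 3/14 (y(R, J) = 3*(1/14) = 3/14)
k(g, x) = g**2
P(a, G) = G + a
k(19, -7)*P(-37, 38) + y(v(3), 16) = 19**2*(38 - 37) + 3/14 = 361*1 + 3/14 = 361 + 3/14 = 5057/14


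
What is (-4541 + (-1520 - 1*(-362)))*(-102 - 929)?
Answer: 5875669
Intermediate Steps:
(-4541 + (-1520 - 1*(-362)))*(-102 - 929) = (-4541 + (-1520 + 362))*(-1031) = (-4541 - 1158)*(-1031) = -5699*(-1031) = 5875669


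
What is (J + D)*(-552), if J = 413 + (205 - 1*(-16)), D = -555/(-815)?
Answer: -57106056/163 ≈ -3.5034e+5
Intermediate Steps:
D = 111/163 (D = -555*(-1/815) = 111/163 ≈ 0.68098)
J = 634 (J = 413 + (205 + 16) = 413 + 221 = 634)
(J + D)*(-552) = (634 + 111/163)*(-552) = (103453/163)*(-552) = -57106056/163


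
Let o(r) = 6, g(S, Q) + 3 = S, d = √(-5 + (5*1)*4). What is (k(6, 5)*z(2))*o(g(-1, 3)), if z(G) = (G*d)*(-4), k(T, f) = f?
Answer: -240*√15 ≈ -929.52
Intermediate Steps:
d = √15 (d = √(-5 + 5*4) = √(-5 + 20) = √15 ≈ 3.8730)
g(S, Q) = -3 + S
z(G) = -4*G*√15 (z(G) = (G*√15)*(-4) = -4*G*√15)
(k(6, 5)*z(2))*o(g(-1, 3)) = (5*(-4*2*√15))*6 = (5*(-8*√15))*6 = -40*√15*6 = -240*√15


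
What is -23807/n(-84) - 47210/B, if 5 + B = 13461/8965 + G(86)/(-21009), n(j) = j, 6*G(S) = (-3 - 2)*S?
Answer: 326821261850153/23698216236 ≈ 13791.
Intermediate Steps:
G(S) = -5*S/6 (G(S) = ((-3 - 2)*S)/6 = (-5*S)/6 = -5*S/6)
B = -1974851353/565037055 (B = -5 + (13461/8965 - 5/6*86/(-21009)) = -5 + (13461*(1/8965) - 215/3*(-1/21009)) = -5 + (13461/8965 + 215/63027) = -5 + 850333922/565037055 = -1974851353/565037055 ≈ -3.4951)
-23807/n(-84) - 47210/B = -23807/(-84) - 47210/(-1974851353/565037055) = -23807*(-1/84) - 47210*(-565037055/1974851353) = 3401/12 + 26675399366550/1974851353 = 326821261850153/23698216236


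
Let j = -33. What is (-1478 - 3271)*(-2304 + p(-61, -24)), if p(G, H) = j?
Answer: 11098413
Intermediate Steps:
p(G, H) = -33
(-1478 - 3271)*(-2304 + p(-61, -24)) = (-1478 - 3271)*(-2304 - 33) = -4749*(-2337) = 11098413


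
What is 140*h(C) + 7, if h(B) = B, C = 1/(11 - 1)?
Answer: 21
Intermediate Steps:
C = 1/10 ≈ 0.10000
140*h(C) + 7 = 140*(1/10) + 7 = 14 + 7 = 21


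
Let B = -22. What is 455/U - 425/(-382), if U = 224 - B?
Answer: 69590/23493 ≈ 2.9622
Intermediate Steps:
U = 246 (U = 224 - 1*(-22) = 224 + 22 = 246)
455/U - 425/(-382) = 455/246 - 425/(-382) = 455*(1/246) - 425*(-1/382) = 455/246 + 425/382 = 69590/23493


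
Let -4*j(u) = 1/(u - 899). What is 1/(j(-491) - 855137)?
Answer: -5560/4754561719 ≈ -1.1694e-6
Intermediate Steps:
j(u) = -1/(4*(-899 + u)) (j(u) = -1/(4*(u - 899)) = -1/(4*(-899 + u)))
1/(j(-491) - 855137) = 1/(-1/(-3596 + 4*(-491)) - 855137) = 1/(-1/(-3596 - 1964) - 855137) = 1/(-1/(-5560) - 855137) = 1/(-1*(-1/5560) - 855137) = 1/(1/5560 - 855137) = 1/(-4754561719/5560) = -5560/4754561719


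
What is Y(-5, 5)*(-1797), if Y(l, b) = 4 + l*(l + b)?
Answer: -7188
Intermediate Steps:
Y(l, b) = 4 + l*(b + l)
Y(-5, 5)*(-1797) = (4 + (-5)² + 5*(-5))*(-1797) = (4 + 25 - 25)*(-1797) = 4*(-1797) = -7188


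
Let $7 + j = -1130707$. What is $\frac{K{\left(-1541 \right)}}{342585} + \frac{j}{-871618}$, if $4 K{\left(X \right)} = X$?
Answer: $\frac{33654770857}{25965500220} \approx 1.2961$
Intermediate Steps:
$j = -1130714$ ($j = -7 - 1130707 = -1130714$)
$K{\left(X \right)} = \frac{X}{4}$
$\frac{K{\left(-1541 \right)}}{342585} + \frac{j}{-871618} = \frac{\frac{1}{4} \left(-1541\right)}{342585} - \frac{1130714}{-871618} = \left(- \frac{1541}{4}\right) \frac{1}{342585} - - \frac{565357}{435809} = - \frac{67}{59580} + \frac{565357}{435809} = \frac{33654770857}{25965500220}$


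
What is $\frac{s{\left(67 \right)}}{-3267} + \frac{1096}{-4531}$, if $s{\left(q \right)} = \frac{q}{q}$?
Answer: $- \frac{3585163}{14802777} \approx -0.2422$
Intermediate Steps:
$s{\left(q \right)} = 1$
$\frac{s{\left(67 \right)}}{-3267} + \frac{1096}{-4531} = 1 \frac{1}{-3267} + \frac{1096}{-4531} = 1 \left(- \frac{1}{3267}\right) + 1096 \left(- \frac{1}{4531}\right) = - \frac{1}{3267} - \frac{1096}{4531} = - \frac{3585163}{14802777}$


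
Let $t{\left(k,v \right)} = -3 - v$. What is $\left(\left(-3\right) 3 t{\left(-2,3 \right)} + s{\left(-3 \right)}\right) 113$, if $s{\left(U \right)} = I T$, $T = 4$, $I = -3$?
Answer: $4746$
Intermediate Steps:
$s{\left(U \right)} = -12$ ($s{\left(U \right)} = \left(-3\right) 4 = -12$)
$\left(\left(-3\right) 3 t{\left(-2,3 \right)} + s{\left(-3 \right)}\right) 113 = \left(\left(-3\right) 3 \left(-3 - 3\right) - 12\right) 113 = \left(- 9 \left(-3 - 3\right) - 12\right) 113 = \left(\left(-9\right) \left(-6\right) - 12\right) 113 = \left(54 - 12\right) 113 = 42 \cdot 113 = 4746$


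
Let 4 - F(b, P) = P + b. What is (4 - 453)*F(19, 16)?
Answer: 13919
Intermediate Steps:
F(b, P) = 4 - P - b (F(b, P) = 4 - (P + b) = 4 + (-P - b) = 4 - P - b)
(4 - 453)*F(19, 16) = (4 - 453)*(4 - 1*16 - 1*19) = -449*(4 - 16 - 19) = -449*(-31) = 13919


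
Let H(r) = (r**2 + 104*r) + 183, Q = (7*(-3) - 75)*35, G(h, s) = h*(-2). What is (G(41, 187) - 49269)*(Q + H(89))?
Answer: -690914000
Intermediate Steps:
G(h, s) = -2*h
Q = -3360 (Q = (-21 - 75)*35 = -96*35 = -3360)
H(r) = 183 + r**2 + 104*r
(G(41, 187) - 49269)*(Q + H(89)) = (-2*41 - 49269)*(-3360 + (183 + 89**2 + 104*89)) = (-82 - 49269)*(-3360 + (183 + 7921 + 9256)) = -49351*(-3360 + 17360) = -49351*14000 = -690914000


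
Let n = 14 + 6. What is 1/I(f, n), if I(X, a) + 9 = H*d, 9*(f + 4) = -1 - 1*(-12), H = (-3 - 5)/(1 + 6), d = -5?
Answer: -7/23 ≈ -0.30435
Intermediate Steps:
H = -8/7 ≈ -1.1429
n = 20
f = -25/9 (f = -4 + (-1 - 1*(-12))/9 = -4 + (-1 + 12)/9 = -4 + (1/9)*11 = -4 + 11/9 = -25/9 ≈ -2.7778)
I(X, a) = -23/7 (I(X, a) = -9 - 8/7*(-5) = -9 + 40/7 = -23/7)
1/I(f, n) = 1/(-23/7) = -7/23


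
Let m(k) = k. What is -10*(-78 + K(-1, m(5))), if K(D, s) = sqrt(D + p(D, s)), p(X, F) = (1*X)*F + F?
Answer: 780 - 10*I ≈ 780.0 - 10.0*I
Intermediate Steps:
p(X, F) = F + F*X (p(X, F) = X*F + F = F*X + F = F + F*X)
K(D, s) = sqrt(D + s*(1 + D))
-10*(-78 + K(-1, m(5))) = -10*(-78 + sqrt(-1 + 5*(1 - 1))) = -10*(-78 + sqrt(-1 + 5*0)) = -10*(-78 + sqrt(-1 + 0)) = -10*(-78 + sqrt(-1)) = -10*(-78 + I) = 780 - 10*I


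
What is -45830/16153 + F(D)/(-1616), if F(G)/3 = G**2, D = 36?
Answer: -8554009/1631453 ≈ -5.2432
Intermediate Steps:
F(G) = 3*G**2
-45830/16153 + F(D)/(-1616) = -45830/16153 + (3*36**2)/(-1616) = -45830*1/16153 + (3*1296)*(-1/1616) = -45830/16153 + 3888*(-1/1616) = -45830/16153 - 243/101 = -8554009/1631453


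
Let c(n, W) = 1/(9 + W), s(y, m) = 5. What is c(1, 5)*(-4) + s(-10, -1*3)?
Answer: 33/7 ≈ 4.7143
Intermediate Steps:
c(1, 5)*(-4) + s(-10, -1*3) = -4/(9 + 5) + 5 = -4/14 + 5 = (1/14)*(-4) + 5 = -2/7 + 5 = 33/7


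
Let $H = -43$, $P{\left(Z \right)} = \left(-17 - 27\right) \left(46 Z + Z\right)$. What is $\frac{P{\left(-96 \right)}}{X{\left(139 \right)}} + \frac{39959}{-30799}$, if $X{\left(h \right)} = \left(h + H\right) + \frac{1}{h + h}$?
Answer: $\frac{1698754490665}{821994511} \approx 2066.6$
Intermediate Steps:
$P{\left(Z \right)} = - 2068 Z$ ($P{\left(Z \right)} = - 44 \cdot 47 Z = - 2068 Z$)
$X{\left(h \right)} = -43 + h + \frac{1}{2 h}$ ($X{\left(h \right)} = \left(h - 43\right) + \frac{1}{h + h} = \left(-43 + h\right) + \frac{1}{2 h} = -43 + h + \frac{1}{2 h}$)
$\frac{P{\left(-96 \right)}}{X{\left(139 \right)}} + \frac{39959}{-30799} = \frac{\left(-2068\right) \left(-96\right)}{-43 + 139 + \frac{1}{2 \cdot 139}} + \frac{39959}{-30799} = \frac{198528}{-43 + 139 + \frac{1}{2} \cdot \frac{1}{139}} + 39959 \left(- \frac{1}{30799}\right) = \frac{198528}{-43 + 139 + \frac{1}{278}} - \frac{39959}{30799} = \frac{198528}{\frac{26689}{278}} - \frac{39959}{30799} = 198528 \cdot \frac{278}{26689} - \frac{39959}{30799} = \frac{55190784}{26689} - \frac{39959}{30799} = \frac{1698754490665}{821994511}$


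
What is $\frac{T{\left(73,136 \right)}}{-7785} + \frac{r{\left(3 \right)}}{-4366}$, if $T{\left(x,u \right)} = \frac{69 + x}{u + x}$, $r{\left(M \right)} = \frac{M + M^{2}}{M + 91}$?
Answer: $- \frac{19450537}{166938496065} \approx -0.00011651$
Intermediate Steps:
$r{\left(M \right)} = \frac{M + M^{2}}{91 + M}$
$T{\left(x,u \right)} = \frac{69 + x}{u + x}$
$\frac{T{\left(73,136 \right)}}{-7785} + \frac{r{\left(3 \right)}}{-4366} = \frac{\frac{1}{136 + 73} \left(69 + 73\right)}{-7785} + \frac{3 \frac{1}{91 + 3} \left(1 + 3\right)}{-4366} = \frac{1}{209} \cdot 142 \left(- \frac{1}{7785}\right) + 3 \cdot \frac{1}{94} \cdot 4 \left(- \frac{1}{4366}\right) = \frac{142}{209} \left(- \frac{1}{7785}\right) + \frac{6}{47} \left(- \frac{1}{4366}\right) = - \frac{142}{1627065} - \frac{3}{102601} = - \frac{19450537}{166938496065}$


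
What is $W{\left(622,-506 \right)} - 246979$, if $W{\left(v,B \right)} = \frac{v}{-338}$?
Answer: $- \frac{41739762}{169} \approx -2.4698 \cdot 10^{5}$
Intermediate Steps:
$W{\left(v,B \right)} = - \frac{v}{338}$ ($W{\left(v,B \right)} = v \left(- \frac{1}{338}\right) = - \frac{v}{338}$)
$W{\left(622,-506 \right)} - 246979 = \left(- \frac{1}{338}\right) 622 - 246979 = - \frac{311}{169} - 246979 = - \frac{41739762}{169}$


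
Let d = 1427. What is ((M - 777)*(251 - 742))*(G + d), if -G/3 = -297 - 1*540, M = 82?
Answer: 1343822810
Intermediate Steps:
G = 2511 (G = -3*(-297 - 1*540) = -3*(-297 - 540) = -3*(-837) = 2511)
((M - 777)*(251 - 742))*(G + d) = ((82 - 777)*(251 - 742))*(2511 + 1427) = -695*(-491)*3938 = 341245*3938 = 1343822810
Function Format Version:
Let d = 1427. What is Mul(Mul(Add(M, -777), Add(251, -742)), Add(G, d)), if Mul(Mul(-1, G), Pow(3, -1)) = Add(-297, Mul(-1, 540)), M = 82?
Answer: 1343822810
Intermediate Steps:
G = 2511 (G = Mul(-3, Add(-297, Mul(-1, 540))) = Mul(-3, Add(-297, -540)) = Mul(-3, -837) = 2511)
Mul(Mul(Add(M, -777), Add(251, -742)), Add(G, d)) = Mul(Mul(Add(82, -777), Add(251, -742)), Add(2511, 1427)) = Mul(Mul(-695, -491), 3938) = Mul(341245, 3938) = 1343822810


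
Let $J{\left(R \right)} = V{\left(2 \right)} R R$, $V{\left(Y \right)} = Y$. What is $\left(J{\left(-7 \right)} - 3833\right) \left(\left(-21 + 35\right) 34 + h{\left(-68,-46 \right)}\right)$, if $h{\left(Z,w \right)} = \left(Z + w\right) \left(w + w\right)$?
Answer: $-40950540$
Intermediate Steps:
$h{\left(Z,w \right)} = 2 w \left(Z + w\right)$ ($h{\left(Z,w \right)} = \left(Z + w\right) 2 w = 2 w \left(Z + w\right)$)
$J{\left(R \right)} = 2 R^{2}$ ($J{\left(R \right)} = 2 R R = 2 R^{2}$)
$\left(J{\left(-7 \right)} - 3833\right) \left(\left(-21 + 35\right) 34 + h{\left(-68,-46 \right)}\right) = \left(2 \left(-7\right)^{2} - 3833\right) \left(\left(-21 + 35\right) 34 + 2 \left(-46\right) \left(-68 - 46\right)\right) = \left(2 \cdot 49 - 3833\right) \left(14 \cdot 34 + 2 \left(-46\right) \left(-114\right)\right) = \left(98 - 3833\right) \left(476 + 10488\right) = \left(-3735\right) 10964 = -40950540$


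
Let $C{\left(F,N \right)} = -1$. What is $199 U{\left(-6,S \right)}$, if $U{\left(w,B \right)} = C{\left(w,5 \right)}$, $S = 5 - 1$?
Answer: $-199$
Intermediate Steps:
$S = 4$
$U{\left(w,B \right)} = -1$
$199 U{\left(-6,S \right)} = 199 \left(-1\right) = -199$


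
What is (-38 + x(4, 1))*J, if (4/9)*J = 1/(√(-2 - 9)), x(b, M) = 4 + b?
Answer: 135*I*√11/22 ≈ 20.352*I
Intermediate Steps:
J = -9*I*√11/44 (J = 9/(4*(√(-2 - 9))) = 9/(4*(√(-11))) = 9/(4*((I*√11))) = 9*(-I*√11/11)/4 = -9*I*√11/44 ≈ -0.6784*I)
(-38 + x(4, 1))*J = (-38 + (4 + 4))*(-9*I*√11/44) = (-38 + 8)*(-9*I*√11/44) = -(-135)*I*√11/22 = 135*I*√11/22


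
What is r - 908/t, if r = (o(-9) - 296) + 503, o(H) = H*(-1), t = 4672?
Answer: 252061/1168 ≈ 215.81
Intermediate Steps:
o(H) = -H
r = 216 (r = (-1*(-9) - 296) + 503 = (9 - 296) + 503 = -287 + 503 = 216)
r - 908/t = 216 - 908/4672 = 216 - 908*1/4672 = 216 - 227/1168 = 252061/1168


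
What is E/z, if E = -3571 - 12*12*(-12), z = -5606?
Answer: 1843/5606 ≈ 0.32875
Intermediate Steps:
E = -1843 (E = -3571 - 144*(-12) = -3571 - 1*(-1728) = -3571 + 1728 = -1843)
E/z = -1843/(-5606) = -1843*(-1/5606) = 1843/5606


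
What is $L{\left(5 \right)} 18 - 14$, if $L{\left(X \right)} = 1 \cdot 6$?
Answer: $94$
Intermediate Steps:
$L{\left(X \right)} = 6$
$L{\left(5 \right)} 18 - 14 = 6 \cdot 18 - 14 = 108 - 14 = 94$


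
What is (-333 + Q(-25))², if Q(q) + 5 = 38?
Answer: 90000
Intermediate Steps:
Q(q) = 33 (Q(q) = -5 + 38 = 33)
(-333 + Q(-25))² = (-333 + 33)² = (-300)² = 90000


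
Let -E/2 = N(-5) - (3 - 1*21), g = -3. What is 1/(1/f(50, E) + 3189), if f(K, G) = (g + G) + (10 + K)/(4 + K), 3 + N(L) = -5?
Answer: 197/628224 ≈ 0.00031358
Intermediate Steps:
N(L) = -8 (N(L) = -3 - 5 = -8)
E = -20 (E = -2*(-8 - (3 - 1*21)) = -2*(-8 - (3 - 21)) = -2*(-8 - 1*(-18)) = -2*(-8 + 18) = -2*10 = -20)
f(K, G) = -3 + G + (10 + K)/(4 + K) (f(K, G) = (-3 + G) + (10 + K)/(4 + K) = -3 + G + (10 + K)/(4 + K))
1/(1/f(50, E) + 3189) = 1/(1/((-2 - 2*50 + 4*(-20) - 20*50)/(4 + 50)) + 3189) = 1/(1/((-2 - 100 - 80 - 1000)/54) + 3189) = 1/(1/((1/54)*(-1182)) + 3189) = 1/(1/(-197/9) + 3189) = 1/(-9/197 + 3189) = 1/(628224/197) = 197/628224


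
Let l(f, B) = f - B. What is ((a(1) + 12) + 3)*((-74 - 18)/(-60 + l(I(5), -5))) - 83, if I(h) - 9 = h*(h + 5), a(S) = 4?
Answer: -520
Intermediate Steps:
I(h) = 9 + h*(5 + h) (I(h) = 9 + h*(h + 5) = 9 + h*(5 + h))
((a(1) + 12) + 3)*((-74 - 18)/(-60 + l(I(5), -5))) - 83 = ((4 + 12) + 3)*((-74 - 18)/(-60 + ((9 + 5**2 + 5*5) - 1*(-5)))) - 83 = (16 + 3)*(-92/(-60 + ((9 + 25 + 25) + 5))) - 83 = 19*(-92/(-60 + (59 + 5))) - 83 = 19*(-92/(-60 + 64)) - 83 = 19*(-92/4) - 83 = 19*(-92*1/4) - 83 = 19*(-23) - 83 = -437 - 83 = -520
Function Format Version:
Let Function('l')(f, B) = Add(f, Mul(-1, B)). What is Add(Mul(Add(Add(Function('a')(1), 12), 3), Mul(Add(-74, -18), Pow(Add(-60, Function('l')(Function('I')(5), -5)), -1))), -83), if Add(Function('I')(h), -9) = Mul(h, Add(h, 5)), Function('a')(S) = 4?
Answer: -520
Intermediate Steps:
Function('I')(h) = Add(9, Mul(h, Add(5, h))) (Function('I')(h) = Add(9, Mul(h, Add(h, 5))) = Add(9, Mul(h, Add(5, h))))
Add(Mul(Add(Add(Function('a')(1), 12), 3), Mul(Add(-74, -18), Pow(Add(-60, Function('l')(Function('I')(5), -5)), -1))), -83) = Add(Mul(Add(Add(4, 12), 3), Mul(Add(-74, -18), Pow(Add(-60, Add(Add(9, Pow(5, 2), Mul(5, 5)), Mul(-1, -5))), -1))), -83) = Add(Mul(Add(16, 3), Mul(-92, Pow(Add(-60, Add(Add(9, 25, 25), 5)), -1))), -83) = Add(Mul(19, Mul(-92, Pow(Add(-60, Add(59, 5)), -1))), -83) = Add(Mul(19, Mul(-92, Pow(Add(-60, 64), -1))), -83) = Add(Mul(19, Mul(-92, Pow(4, -1))), -83) = Add(Mul(19, Mul(-92, Rational(1, 4))), -83) = Add(Mul(19, -23), -83) = Add(-437, -83) = -520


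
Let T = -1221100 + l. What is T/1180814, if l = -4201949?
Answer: -5423049/1180814 ≈ -4.5926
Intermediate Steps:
T = -5423049 (T = -1221100 - 4201949 = -5423049)
T/1180814 = -5423049/1180814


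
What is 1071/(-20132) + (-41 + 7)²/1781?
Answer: 3052163/5122156 ≈ 0.59587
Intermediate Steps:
1071/(-20132) + (-41 + 7)²/1781 = 1071*(-1/20132) + (-34)²*(1/1781) = -153/2876 + 1156*(1/1781) = -153/2876 + 1156/1781 = 3052163/5122156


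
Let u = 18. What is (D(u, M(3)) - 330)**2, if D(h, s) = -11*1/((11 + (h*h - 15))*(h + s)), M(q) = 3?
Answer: 4917798547321/45158400 ≈ 1.0890e+5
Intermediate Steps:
D(h, s) = -11/((-4 + h**2)*(h + s)) (D(h, s) = -11*1/((11 + (h**2 - 15))*(h + s)) = -11*1/((11 + (-15 + h**2))*(h + s)) = -11*1/((-4 + h**2)*(h + s)) = -11/((-4 + h**2)*(h + s)))
(D(u, M(3)) - 330)**2 = (-11/(18**3 - 4*18 - 4*3 + 3*18**2) - 330)**2 = (-11/(5832 - 72 - 12 + 3*324) - 330)**2 = (-11/(5832 - 72 - 12 + 972) - 330)**2 = (-11/6720 - 330)**2 = (-2217611/6720)**2 = 4917798547321/45158400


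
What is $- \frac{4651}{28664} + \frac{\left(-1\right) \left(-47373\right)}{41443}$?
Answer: $\frac{1165148279}{1187922152} \approx 0.98083$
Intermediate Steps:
$- \frac{4651}{28664} + \frac{\left(-1\right) \left(-47373\right)}{41443} = \left(-4651\right) \frac{1}{28664} + 47373 \cdot \frac{1}{41443} = - \frac{4651}{28664} + \frac{47373}{41443} = \frac{1165148279}{1187922152}$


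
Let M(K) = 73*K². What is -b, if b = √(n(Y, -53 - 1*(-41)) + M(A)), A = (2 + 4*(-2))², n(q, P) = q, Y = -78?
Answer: -√94530 ≈ -307.46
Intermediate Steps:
A = 36 (A = (2 - 8)² = (-6)² = 36)
b = √94530 (b = √(-78 + 73*36²) = √(-78 + 73*1296) = √(-78 + 94608) = √94530 ≈ 307.46)
-b = -√94530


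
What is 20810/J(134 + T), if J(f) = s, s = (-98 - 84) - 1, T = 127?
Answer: -20810/183 ≈ -113.72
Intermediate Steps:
s = -183 (s = -182 - 1 = -183)
J(f) = -183
20810/J(134 + T) = 20810/(-183) = 20810*(-1/183) = -20810/183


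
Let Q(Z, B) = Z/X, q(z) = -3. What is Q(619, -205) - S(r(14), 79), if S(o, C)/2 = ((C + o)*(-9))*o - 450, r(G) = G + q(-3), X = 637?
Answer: 11925259/637 ≈ 18721.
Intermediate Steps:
Q(Z, B) = Z/637
r(G) = -3 + G (r(G) = G - 3 = -3 + G)
S(o, C) = -900 + 2*o*(-9*C - 9*o) (S(o, C) = 2*(((C + o)*(-9))*o - 450) = 2*((-9*C - 9*o)*o - 450) = 2*(o*(-9*C - 9*o) - 450) = 2*(-450 + o*(-9*C - 9*o)) = -900 + 2*o*(-9*C - 9*o))
Q(619, -205) - S(r(14), 79) = (1/637)*619 - (-900 - 18*(-3 + 14)**2 - 18*79*(-3 + 14)) = 619/637 - (-900 - 18*11**2 - 18*79*11) = 619/637 - (-900 - 18*121 - 15642) = 619/637 - (-900 - 2178 - 15642) = 619/637 - 1*(-18720) = 619/637 + 18720 = 11925259/637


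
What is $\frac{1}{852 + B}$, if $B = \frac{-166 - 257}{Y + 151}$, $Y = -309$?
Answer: $\frac{158}{135039} \approx 0.00117$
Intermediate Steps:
$B = \frac{423}{158}$ ($B = \frac{-166 - 257}{-309 + 151} = - \frac{423}{-158} = \left(-423\right) \left(- \frac{1}{158}\right) = \frac{423}{158} \approx 2.6772$)
$\frac{1}{852 + B} = \frac{1}{852 + \frac{423}{158}} = \frac{1}{\frac{135039}{158}} = \frac{158}{135039}$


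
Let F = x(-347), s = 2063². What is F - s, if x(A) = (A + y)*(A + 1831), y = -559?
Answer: -5600473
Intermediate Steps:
s = 4255969
x(A) = (-559 + A)*(1831 + A) (x(A) = (A - 559)*(A + 1831) = (-559 + A)*(1831 + A))
F = -1344504 (F = -1023529 + (-347)² + 1272*(-347) = -1023529 + 120409 - 441384 = -1344504)
F - s = -1344504 - 1*4255969 = -1344504 - 4255969 = -5600473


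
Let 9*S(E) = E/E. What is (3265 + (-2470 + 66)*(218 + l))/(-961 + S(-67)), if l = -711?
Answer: -10695933/8648 ≈ -1236.8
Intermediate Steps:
S(E) = 1/9 (S(E) = (E/E)/9 = (1/9)*1 = 1/9)
(3265 + (-2470 + 66)*(218 + l))/(-961 + S(-67)) = (3265 + (-2470 + 66)*(218 - 711))/(-961 + 1/9) = (3265 - 2404*(-493))/(-8648/9) = (3265 + 1185172)*(-9/8648) = 1188437*(-9/8648) = -10695933/8648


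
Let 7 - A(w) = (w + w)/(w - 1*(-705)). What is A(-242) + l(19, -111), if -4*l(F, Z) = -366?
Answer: 92179/926 ≈ 99.545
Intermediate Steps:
l(F, Z) = 183/2 (l(F, Z) = -¼*(-366) = 183/2)
A(w) = 7 - 2*w/(705 + w) (A(w) = 7 - (w + w)/(w - 1*(-705)) = 7 - 2*w/(w + 705) = 7 - 2*w/(705 + w))
A(-242) + l(19, -111) = 5*(987 - 242)/(705 - 242) + 183/2 = 5*745/463 + 183/2 = 5*(1/463)*745 + 183/2 = 3725/463 + 183/2 = 92179/926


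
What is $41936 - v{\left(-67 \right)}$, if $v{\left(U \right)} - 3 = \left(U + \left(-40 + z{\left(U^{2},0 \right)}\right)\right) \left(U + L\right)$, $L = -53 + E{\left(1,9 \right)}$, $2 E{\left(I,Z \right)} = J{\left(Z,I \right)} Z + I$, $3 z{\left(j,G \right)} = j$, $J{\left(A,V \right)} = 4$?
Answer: $\frac{548851}{3} \approx 1.8295 \cdot 10^{5}$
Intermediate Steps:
$z{\left(j,G \right)} = \frac{j}{3}$
$E{\left(I,Z \right)} = \frac{I}{2} + 2 Z$ ($E{\left(I,Z \right)} = \frac{4 Z + I}{2} = \frac{I + 4 Z}{2} = \frac{I}{2} + 2 Z$)
$L = - \frac{69}{2}$ ($L = -53 + \left(\frac{1}{2} \cdot 1 + 2 \cdot 9\right) = -53 + \left(\frac{1}{2} + 18\right) = -53 + \frac{37}{2} = - \frac{69}{2} \approx -34.5$)
$v{\left(U \right)} = 3 + \left(- \frac{69}{2} + U\right) \left(-40 + U + \frac{U^{2}}{3}\right)$ ($v{\left(U \right)} = 3 + \left(U + \left(-40 + \frac{U^{2}}{3}\right)\right) \left(U - \frac{69}{2}\right) = 3 + \left(-40 + U + \frac{U^{2}}{3}\right) \left(- \frac{69}{2} + U\right) = 3 + \left(- \frac{69}{2} + U\right) \left(-40 + U + \frac{U^{2}}{3}\right)$)
$41936 - v{\left(-67 \right)} = 41936 - \left(1383 - - \frac{9983}{2} - \frac{21 \left(-67\right)^{2}}{2} + \frac{\left(-67\right)^{3}}{3}\right) = 41936 - \left(1383 + \frac{9983}{2} - \frac{94269}{2} + \frac{1}{3} \left(-300763\right)\right) = 41936 - \left(1383 + \frac{9983}{2} - \frac{94269}{2} - \frac{300763}{3}\right) = 41936 - - \frac{423043}{3} = 41936 + \frac{423043}{3} = \frac{548851}{3}$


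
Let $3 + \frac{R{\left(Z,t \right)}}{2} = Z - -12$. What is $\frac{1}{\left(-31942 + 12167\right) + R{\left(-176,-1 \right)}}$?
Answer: $- \frac{1}{20109} \approx -4.9729 \cdot 10^{-5}$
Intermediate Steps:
$R{\left(Z,t \right)} = 18 + 2 Z$ ($R{\left(Z,t \right)} = -6 + 2 \left(Z - -12\right) = -6 + 2 \left(Z + 12\right) = -6 + 2 \left(12 + Z\right) = -6 + \left(24 + 2 Z\right) = 18 + 2 Z$)
$\frac{1}{\left(-31942 + 12167\right) + R{\left(-176,-1 \right)}} = \frac{1}{\left(-31942 + 12167\right) + \left(18 + 2 \left(-176\right)\right)} = \frac{1}{-19775 + \left(18 - 352\right)} = \frac{1}{-19775 - 334} = \frac{1}{-20109} = - \frac{1}{20109}$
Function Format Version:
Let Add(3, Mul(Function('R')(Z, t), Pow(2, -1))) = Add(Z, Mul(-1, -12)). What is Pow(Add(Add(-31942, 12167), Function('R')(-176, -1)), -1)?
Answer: Rational(-1, 20109) ≈ -4.9729e-5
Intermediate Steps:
Function('R')(Z, t) = Add(18, Mul(2, Z)) (Function('R')(Z, t) = Add(-6, Mul(2, Add(Z, Mul(-1, -12)))) = Add(-6, Mul(2, Add(Z, 12))) = Add(-6, Mul(2, Add(12, Z))) = Add(-6, Add(24, Mul(2, Z))) = Add(18, Mul(2, Z)))
Pow(Add(Add(-31942, 12167), Function('R')(-176, -1)), -1) = Pow(Add(Add(-31942, 12167), Add(18, Mul(2, -176))), -1) = Pow(Add(-19775, Add(18, -352)), -1) = Pow(Add(-19775, -334), -1) = Pow(-20109, -1) = Rational(-1, 20109)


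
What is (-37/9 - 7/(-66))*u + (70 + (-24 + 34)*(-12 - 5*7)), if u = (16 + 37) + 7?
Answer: -21130/33 ≈ -640.30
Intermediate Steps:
u = 60 (u = 53 + 7 = 60)
(-37/9 - 7/(-66))*u + (70 + (-24 + 34)*(-12 - 5*7)) = (-37/9 - 7/(-66))*60 + (70 + (-24 + 34)*(-12 - 5*7)) = (-37*⅑ - 7*(-1/66))*60 + (70 + 10*(-12 - 35)) = (-37/9 + 7/66)*60 + (70 + 10*(-47)) = -793/198*60 + (70 - 470) = -7930/33 - 400 = -21130/33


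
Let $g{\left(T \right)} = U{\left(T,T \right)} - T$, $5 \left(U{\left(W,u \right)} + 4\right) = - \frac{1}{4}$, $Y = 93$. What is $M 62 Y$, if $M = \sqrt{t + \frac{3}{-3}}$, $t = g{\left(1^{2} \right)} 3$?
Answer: $\frac{2883 i \sqrt{1615}}{5} \approx 23172.0 i$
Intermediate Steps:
$U{\left(W,u \right)} = - \frac{81}{20}$ ($U{\left(W,u \right)} = -4 + \frac{\left(-1\right) \frac{1}{4}}{5} = -4 + \frac{1}{5} \left(- \frac{1}{4}\right) = -4 - \frac{1}{20} = - \frac{81}{20}$)
$g{\left(T \right)} = - \frac{81}{20} - T$
$t = - \frac{303}{20}$ ($t = \left(- \frac{81}{20} - 1^{2}\right) 3 = \left(- \frac{81}{20} - 1\right) 3 = \left(- \frac{101}{20}\right) 3 = - \frac{303}{20} \approx -15.15$)
$M = \frac{i \sqrt{1615}}{10}$ ($M = \sqrt{- \frac{303}{20} + \frac{3}{-3}} = \sqrt{- \frac{303}{20} + 3 \left(- \frac{1}{3}\right)} = \sqrt{- \frac{303}{20} - 1} = \sqrt{- \frac{323}{20}} = \frac{i \sqrt{1615}}{10} \approx 4.0187 i$)
$M 62 Y = \frac{i \sqrt{1615}}{10} \cdot 62 \cdot 93 = \frac{i \sqrt{1615}}{10} \cdot 5766 = \frac{2883 i \sqrt{1615}}{5}$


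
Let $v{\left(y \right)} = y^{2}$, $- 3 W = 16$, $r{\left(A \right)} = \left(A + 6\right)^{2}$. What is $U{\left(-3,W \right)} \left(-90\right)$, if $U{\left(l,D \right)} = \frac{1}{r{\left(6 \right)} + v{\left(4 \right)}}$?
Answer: $- \frac{9}{16} \approx -0.5625$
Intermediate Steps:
$r{\left(A \right)} = \left(6 + A\right)^{2}$
$W = - \frac{16}{3}$ ($W = \left(- \frac{1}{3}\right) 16 = - \frac{16}{3} \approx -5.3333$)
$U{\left(l,D \right)} = \frac{1}{160}$ ($U{\left(l,D \right)} = \frac{1}{\left(6 + 6\right)^{2} + 4^{2}} = \frac{1}{12^{2} + 16} = \frac{1}{144 + 16} = \frac{1}{160}$)
$U{\left(-3,W \right)} \left(-90\right) = \frac{1}{160} \left(-90\right) = - \frac{9}{16}$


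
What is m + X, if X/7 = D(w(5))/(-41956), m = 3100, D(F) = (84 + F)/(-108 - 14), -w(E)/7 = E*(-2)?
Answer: 7933880139/2559316 ≈ 3100.0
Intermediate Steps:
w(E) = 14*E (w(E) = -7*E*(-2) = -(-14)*E = 14*E)
D(F) = -42/61 - F/122 (D(F) = (84 + F)/(-122) = (84 + F)*(-1/122) = -42/61 - F/122)
X = 539/2559316 (X = 7*((-42/61 - 7*5/61)/(-41956)) = 7*((-42/61 - 1/122*70)*(-1/41956)) = 7*((-42/61 - 35/61)*(-1/41956)) = 7*(-77/61*(-1/41956)) = 7*(77/2559316) = 539/2559316 ≈ 0.00021060)
m + X = 3100 + 539/2559316 = 7933880139/2559316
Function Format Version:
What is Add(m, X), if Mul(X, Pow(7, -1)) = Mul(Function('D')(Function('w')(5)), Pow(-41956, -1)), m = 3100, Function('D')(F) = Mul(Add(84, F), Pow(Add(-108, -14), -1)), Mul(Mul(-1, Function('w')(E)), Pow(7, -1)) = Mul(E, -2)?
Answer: Rational(7933880139, 2559316) ≈ 3100.0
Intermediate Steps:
Function('w')(E) = Mul(14, E) (Function('w')(E) = Mul(-7, Mul(E, -2)) = Mul(-7, Mul(-2, E)) = Mul(14, E))
Function('D')(F) = Add(Rational(-42, 61), Mul(Rational(-1, 122), F)) (Function('D')(F) = Mul(Add(84, F), Pow(-122, -1)) = Mul(Add(84, F), Rational(-1, 122)) = Add(Rational(-42, 61), Mul(Rational(-1, 122), F)))
X = Rational(539, 2559316) (X = Mul(7, Mul(Add(Rational(-42, 61), Mul(Rational(-1, 122), Mul(14, 5))), Pow(-41956, -1))) = Mul(7, Mul(Add(Rational(-42, 61), Mul(Rational(-1, 122), 70)), Rational(-1, 41956))) = Mul(7, Mul(Add(Rational(-42, 61), Rational(-35, 61)), Rational(-1, 41956))) = Mul(7, Mul(Rational(-77, 61), Rational(-1, 41956))) = Mul(7, Rational(77, 2559316)) = Rational(539, 2559316) ≈ 0.00021060)
Add(m, X) = Add(3100, Rational(539, 2559316)) = Rational(7933880139, 2559316)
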